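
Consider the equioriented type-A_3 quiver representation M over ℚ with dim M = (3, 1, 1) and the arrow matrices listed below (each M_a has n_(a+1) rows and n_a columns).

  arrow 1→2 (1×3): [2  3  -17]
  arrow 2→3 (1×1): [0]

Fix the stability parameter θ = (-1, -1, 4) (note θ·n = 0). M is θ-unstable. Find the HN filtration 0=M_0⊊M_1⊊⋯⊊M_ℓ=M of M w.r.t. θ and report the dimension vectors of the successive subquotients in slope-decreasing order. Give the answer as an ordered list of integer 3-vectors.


Barcode: M ≅ I[1,1]^2, I[1,2], I[3,3]. HN layers by μ_θ (2 steps, strictly decreasing):
  μ^(1)=4; μ^(2)=-1

((0, 0, 1); (3, 1, 0))


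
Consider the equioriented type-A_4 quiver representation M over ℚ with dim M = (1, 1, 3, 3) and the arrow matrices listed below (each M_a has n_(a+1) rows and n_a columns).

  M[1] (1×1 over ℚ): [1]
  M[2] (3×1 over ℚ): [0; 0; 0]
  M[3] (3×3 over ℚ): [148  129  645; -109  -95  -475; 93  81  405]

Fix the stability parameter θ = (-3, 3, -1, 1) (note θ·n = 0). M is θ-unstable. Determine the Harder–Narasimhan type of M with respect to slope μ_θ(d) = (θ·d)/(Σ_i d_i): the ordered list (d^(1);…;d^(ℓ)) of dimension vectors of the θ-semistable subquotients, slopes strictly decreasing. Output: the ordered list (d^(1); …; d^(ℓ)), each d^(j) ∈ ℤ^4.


Barcode: M ≅ I[1,2], I[3,3], I[3,4]^2, I[4,4]. HN layers by μ_θ (4 steps, strictly decreasing):
  μ^(1)=3; μ^(2)=1; μ^(3)=-1; μ^(4)=-3

((0, 1, 0, 0); (0, 0, 0, 3); (0, 0, 3, 0); (1, 0, 0, 0))


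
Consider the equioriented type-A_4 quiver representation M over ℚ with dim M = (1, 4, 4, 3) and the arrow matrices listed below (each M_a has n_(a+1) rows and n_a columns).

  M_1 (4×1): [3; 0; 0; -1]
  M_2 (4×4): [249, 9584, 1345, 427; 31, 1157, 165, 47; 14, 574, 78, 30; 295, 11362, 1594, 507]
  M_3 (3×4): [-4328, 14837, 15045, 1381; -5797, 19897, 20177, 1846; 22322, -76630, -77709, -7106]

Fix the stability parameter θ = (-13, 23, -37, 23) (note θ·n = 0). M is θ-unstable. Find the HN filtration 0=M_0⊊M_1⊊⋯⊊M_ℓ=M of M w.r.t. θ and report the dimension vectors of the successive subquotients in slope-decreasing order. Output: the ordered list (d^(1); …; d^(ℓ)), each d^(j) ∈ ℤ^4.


Via rank(M_{q-1}∘⋯∘M_p): M ≅ I[1,4], I[2,2], I[2,3], I[2,4], I[3,4].
μ_θ-semistable layers: μ^(1)=23; μ^(2)=-7; μ^(3)=-13; μ^(4)=-37

((0, 1, 0, 3); (0, 3, 3, 0); (1, 0, 0, 0); (0, 0, 1, 0))


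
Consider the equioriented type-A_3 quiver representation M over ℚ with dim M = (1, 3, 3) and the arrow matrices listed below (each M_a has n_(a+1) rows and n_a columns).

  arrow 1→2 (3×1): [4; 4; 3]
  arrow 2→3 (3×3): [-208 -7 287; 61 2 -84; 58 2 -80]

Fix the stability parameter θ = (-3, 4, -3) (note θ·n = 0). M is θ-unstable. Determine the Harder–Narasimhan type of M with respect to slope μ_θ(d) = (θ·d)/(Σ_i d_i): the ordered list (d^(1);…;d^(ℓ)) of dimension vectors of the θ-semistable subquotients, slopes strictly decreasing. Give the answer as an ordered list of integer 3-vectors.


Barcode: M ≅ I[1,3], I[2,3]^2. HN layers by μ_θ (2 steps, strictly decreasing):
  μ^(1)=1/2; μ^(2)=-3

((0, 3, 3); (1, 0, 0))


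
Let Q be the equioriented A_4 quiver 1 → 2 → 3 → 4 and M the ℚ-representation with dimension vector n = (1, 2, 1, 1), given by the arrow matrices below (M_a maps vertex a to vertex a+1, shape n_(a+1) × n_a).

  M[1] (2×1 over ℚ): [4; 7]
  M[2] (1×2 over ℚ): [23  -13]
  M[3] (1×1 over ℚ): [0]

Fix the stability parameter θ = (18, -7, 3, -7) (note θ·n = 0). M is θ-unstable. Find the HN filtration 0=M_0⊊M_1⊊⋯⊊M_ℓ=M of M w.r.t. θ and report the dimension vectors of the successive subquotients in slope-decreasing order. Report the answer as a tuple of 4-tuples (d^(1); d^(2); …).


Barcode: M ≅ I[1,3], I[2,2], I[4,4]. HN layers by μ_θ (2 steps, strictly decreasing):
  μ^(1)=14/3; μ^(2)=-7

((1, 1, 1, 0); (0, 1, 0, 1))


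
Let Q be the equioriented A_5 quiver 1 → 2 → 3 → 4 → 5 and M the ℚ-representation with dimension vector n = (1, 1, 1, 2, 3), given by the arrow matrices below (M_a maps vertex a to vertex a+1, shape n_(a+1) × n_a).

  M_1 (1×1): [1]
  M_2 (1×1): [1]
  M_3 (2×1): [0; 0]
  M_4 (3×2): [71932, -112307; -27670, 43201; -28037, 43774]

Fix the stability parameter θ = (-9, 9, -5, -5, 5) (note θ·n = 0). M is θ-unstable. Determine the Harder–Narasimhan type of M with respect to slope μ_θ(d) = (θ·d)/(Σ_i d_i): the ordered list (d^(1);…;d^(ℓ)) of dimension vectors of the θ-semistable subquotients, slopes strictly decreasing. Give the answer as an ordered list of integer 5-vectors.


Interval decomposition of M: I[1,3], I[4,5]^2, I[5,5].
HN type (ℓ=4): μ^(1)=5; μ^(2)=2; μ^(3)=-5; μ^(4)=-9

((0, 0, 0, 0, 3); (0, 1, 1, 0, 0); (0, 0, 0, 2, 0); (1, 0, 0, 0, 0))


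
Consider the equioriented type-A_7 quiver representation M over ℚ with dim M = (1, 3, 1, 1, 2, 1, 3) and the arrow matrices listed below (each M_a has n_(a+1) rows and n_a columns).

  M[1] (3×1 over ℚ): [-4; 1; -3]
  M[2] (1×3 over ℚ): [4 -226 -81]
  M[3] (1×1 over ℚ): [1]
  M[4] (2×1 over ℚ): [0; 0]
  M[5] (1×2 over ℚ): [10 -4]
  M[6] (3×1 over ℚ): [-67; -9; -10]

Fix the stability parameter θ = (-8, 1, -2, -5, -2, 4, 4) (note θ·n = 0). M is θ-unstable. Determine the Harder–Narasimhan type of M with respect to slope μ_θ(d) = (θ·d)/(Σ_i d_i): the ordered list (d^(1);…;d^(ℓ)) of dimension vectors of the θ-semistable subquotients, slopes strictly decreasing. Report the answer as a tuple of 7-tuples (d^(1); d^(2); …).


Barcode: M ≅ I[1,4], I[2,2]^2, I[5,5], I[5,7], I[7,7]^2. HN layers by μ_θ (4 steps, strictly decreasing):
  μ^(1)=4; μ^(2)=1; μ^(3)=-2; μ^(4)=-8

((0, 0, 0, 0, 0, 1, 3); (0, 2, 0, 0, 0, 0, 0); (0, 1, 1, 1, 2, 0, 0); (1, 0, 0, 0, 0, 0, 0))


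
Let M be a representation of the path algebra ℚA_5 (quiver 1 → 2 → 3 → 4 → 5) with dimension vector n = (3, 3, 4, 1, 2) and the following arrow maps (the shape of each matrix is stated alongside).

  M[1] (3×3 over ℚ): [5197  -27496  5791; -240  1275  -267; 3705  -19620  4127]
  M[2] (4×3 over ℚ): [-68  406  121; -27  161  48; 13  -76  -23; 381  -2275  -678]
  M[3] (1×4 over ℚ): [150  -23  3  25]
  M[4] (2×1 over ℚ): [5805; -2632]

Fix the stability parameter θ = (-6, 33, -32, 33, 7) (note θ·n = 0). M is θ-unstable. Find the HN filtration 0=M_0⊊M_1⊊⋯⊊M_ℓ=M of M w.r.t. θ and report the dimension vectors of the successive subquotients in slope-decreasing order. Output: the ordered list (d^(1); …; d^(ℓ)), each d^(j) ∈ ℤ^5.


Via rank(M_{q-1}∘⋯∘M_p): M ≅ I[1,1], I[1,3], I[1,5], I[2,3], I[3,3], I[5,5].
μ_θ-semistable layers: μ^(1)=20; μ^(2)=7; μ^(3)=1/2; μ^(4)=-6; μ^(5)=-32

((0, 0, 0, 1, 1); (0, 0, 0, 0, 1); (0, 3, 3, 0, 0); (3, 0, 0, 0, 0); (0, 0, 1, 0, 0))


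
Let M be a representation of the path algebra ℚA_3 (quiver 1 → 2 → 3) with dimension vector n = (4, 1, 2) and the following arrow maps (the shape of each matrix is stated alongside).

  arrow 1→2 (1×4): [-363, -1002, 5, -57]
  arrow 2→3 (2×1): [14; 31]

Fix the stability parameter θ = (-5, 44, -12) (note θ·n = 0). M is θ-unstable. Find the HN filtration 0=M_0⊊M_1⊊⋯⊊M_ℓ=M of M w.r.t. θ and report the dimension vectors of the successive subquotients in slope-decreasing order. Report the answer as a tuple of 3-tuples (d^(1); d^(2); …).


Barcode: M ≅ I[1,1]^3, I[1,3], I[3,3]. HN layers by μ_θ (3 steps, strictly decreasing):
  μ^(1)=16; μ^(2)=-5; μ^(3)=-12

((0, 1, 1); (4, 0, 0); (0, 0, 1))


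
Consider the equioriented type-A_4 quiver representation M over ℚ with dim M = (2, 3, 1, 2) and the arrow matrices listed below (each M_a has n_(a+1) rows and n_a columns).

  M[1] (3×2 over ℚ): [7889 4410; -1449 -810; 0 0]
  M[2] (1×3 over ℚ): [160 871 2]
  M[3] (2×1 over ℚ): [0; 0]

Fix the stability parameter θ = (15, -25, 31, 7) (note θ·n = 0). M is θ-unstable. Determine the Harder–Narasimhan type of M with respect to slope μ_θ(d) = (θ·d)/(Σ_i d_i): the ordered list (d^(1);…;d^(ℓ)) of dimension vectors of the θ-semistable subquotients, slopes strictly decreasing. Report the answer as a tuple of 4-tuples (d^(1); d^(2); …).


Via rank(M_{q-1}∘⋯∘M_p): M ≅ I[1,1], I[1,3], I[2,2]^2, I[4,4]^2.
μ_θ-semistable layers: μ^(1)=31; μ^(2)=15; μ^(3)=7; μ^(4)=-5; μ^(5)=-25

((0, 0, 1, 0); (1, 0, 0, 0); (0, 0, 0, 2); (1, 1, 0, 0); (0, 2, 0, 0))


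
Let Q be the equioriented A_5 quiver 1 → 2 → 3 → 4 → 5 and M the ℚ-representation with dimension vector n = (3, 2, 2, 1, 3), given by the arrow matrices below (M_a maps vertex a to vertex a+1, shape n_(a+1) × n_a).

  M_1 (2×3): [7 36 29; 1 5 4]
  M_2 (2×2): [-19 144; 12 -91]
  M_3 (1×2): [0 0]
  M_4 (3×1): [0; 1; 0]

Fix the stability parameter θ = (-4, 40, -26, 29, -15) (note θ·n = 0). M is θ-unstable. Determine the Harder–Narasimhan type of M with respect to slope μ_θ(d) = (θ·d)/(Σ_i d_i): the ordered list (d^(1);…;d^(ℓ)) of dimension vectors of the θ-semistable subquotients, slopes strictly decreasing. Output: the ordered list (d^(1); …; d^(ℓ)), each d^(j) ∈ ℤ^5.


Barcode: M ≅ I[1,1], I[1,3]^2, I[4,5], I[5,5]^2. HN layers by μ_θ (3 steps, strictly decreasing):
  μ^(1)=7; μ^(2)=-4; μ^(3)=-15

((0, 2, 2, 1, 1); (3, 0, 0, 0, 0); (0, 0, 0, 0, 2))


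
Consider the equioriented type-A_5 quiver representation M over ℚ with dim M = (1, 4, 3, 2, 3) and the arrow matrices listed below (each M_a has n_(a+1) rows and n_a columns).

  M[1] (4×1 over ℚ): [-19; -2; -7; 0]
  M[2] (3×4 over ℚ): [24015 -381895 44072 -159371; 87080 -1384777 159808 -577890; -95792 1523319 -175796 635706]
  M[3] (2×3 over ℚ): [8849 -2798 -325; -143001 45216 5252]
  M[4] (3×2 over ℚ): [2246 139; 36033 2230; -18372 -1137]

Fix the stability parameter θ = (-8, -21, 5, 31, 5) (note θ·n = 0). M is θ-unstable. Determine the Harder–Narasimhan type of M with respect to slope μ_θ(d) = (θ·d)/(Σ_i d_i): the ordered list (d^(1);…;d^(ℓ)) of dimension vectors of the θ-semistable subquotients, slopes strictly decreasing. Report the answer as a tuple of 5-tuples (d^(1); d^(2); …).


Interval decomposition of M: I[1,5], I[2,2], I[2,3], I[2,5], I[5,5].
HN type (ℓ=4): μ^(1)=18; μ^(2)=5; μ^(3)=-29/2; μ^(4)=-21

((0, 0, 0, 2, 2); (0, 0, 3, 0, 1); (1, 1, 0, 0, 0); (0, 3, 0, 0, 0))


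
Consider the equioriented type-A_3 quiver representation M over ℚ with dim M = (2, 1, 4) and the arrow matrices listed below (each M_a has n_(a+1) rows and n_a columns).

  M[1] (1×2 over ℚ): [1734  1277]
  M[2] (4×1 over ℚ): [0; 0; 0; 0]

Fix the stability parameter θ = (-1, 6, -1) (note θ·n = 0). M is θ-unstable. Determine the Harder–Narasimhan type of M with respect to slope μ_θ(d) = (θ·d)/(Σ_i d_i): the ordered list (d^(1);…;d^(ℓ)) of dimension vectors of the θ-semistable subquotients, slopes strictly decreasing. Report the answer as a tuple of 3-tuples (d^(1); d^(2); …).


Via rank(M_{q-1}∘⋯∘M_p): M ≅ I[1,1], I[1,2], I[3,3]^4.
μ_θ-semistable layers: μ^(1)=6; μ^(2)=-1

((0, 1, 0); (2, 0, 4))


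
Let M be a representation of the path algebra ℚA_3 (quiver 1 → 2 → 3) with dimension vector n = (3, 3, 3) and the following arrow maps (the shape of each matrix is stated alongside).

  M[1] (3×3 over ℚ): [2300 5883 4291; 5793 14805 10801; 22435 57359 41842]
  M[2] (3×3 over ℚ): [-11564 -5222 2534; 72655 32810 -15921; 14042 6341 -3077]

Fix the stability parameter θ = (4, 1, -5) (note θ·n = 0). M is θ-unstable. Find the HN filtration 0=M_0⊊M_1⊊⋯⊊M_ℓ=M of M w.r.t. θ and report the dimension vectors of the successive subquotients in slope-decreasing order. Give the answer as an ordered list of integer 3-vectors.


Interval decomposition of M: I[1,2], I[1,3]^2, I[3,3].
HN type (ℓ=3): μ^(1)=5/2; μ^(2)=0; μ^(3)=-5

((1, 1, 0); (2, 2, 2); (0, 0, 1))


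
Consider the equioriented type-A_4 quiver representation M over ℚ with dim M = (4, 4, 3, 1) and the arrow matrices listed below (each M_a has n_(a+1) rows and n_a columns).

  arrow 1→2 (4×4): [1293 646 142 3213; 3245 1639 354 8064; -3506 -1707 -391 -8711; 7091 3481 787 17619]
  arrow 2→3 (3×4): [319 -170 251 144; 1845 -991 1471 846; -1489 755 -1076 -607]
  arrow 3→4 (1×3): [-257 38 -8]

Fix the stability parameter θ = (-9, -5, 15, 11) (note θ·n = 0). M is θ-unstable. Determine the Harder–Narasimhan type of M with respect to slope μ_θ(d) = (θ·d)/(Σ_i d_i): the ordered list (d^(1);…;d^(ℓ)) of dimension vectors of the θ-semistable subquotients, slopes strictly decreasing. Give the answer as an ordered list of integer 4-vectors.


Interval decomposition of M: I[1,2], I[1,3]^2, I[1,4].
HN type (ℓ=4): μ^(1)=15; μ^(2)=13; μ^(3)=-5; μ^(4)=-9

((0, 0, 2, 0); (0, 0, 1, 1); (0, 4, 0, 0); (4, 0, 0, 0))


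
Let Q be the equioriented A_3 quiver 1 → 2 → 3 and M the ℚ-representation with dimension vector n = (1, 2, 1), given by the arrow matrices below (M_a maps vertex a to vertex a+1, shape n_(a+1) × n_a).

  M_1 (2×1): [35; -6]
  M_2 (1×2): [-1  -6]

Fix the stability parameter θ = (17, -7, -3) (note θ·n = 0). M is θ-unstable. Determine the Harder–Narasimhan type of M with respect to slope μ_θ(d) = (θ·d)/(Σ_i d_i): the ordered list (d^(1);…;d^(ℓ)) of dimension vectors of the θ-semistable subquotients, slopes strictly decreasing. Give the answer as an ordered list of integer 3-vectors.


Barcode: M ≅ I[1,3], I[2,2]. HN layers by μ_θ (2 steps, strictly decreasing):
  μ^(1)=7/3; μ^(2)=-7

((1, 1, 1); (0, 1, 0))


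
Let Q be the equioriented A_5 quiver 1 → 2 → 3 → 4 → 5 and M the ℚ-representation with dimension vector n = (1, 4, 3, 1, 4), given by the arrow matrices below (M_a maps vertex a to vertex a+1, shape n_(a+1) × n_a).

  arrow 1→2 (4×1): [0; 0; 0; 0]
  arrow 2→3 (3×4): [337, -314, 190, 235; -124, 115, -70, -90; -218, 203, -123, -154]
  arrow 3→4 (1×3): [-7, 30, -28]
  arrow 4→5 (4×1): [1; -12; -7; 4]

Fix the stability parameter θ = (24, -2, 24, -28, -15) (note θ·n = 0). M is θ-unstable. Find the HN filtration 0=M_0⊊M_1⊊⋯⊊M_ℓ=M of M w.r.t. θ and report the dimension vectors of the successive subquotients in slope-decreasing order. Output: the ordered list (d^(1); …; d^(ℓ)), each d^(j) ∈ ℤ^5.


Via rank(M_{q-1}∘⋯∘M_p): M ≅ I[1,1], I[2,2], I[2,3]^2, I[2,5], I[5,5]^3.
μ_θ-semistable layers: μ^(1)=24; μ^(2)=-2; μ^(3)=-21/4; μ^(4)=-15

((1, 0, 2, 0, 0); (0, 3, 0, 0, 0); (0, 1, 1, 1, 1); (0, 0, 0, 0, 3))


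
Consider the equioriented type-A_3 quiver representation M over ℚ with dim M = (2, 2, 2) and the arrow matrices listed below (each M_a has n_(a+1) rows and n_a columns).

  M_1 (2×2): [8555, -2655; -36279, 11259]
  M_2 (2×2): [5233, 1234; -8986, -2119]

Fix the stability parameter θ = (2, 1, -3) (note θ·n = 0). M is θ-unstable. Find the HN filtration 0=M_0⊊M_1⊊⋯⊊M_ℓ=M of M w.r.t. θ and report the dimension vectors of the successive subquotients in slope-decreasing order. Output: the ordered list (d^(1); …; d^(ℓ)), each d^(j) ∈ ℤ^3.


Barcode: M ≅ I[1,1], I[1,3], I[2,3]. HN layers by μ_θ (3 steps, strictly decreasing):
  μ^(1)=2; μ^(2)=0; μ^(3)=-1

((1, 0, 0); (1, 1, 1); (0, 1, 1))


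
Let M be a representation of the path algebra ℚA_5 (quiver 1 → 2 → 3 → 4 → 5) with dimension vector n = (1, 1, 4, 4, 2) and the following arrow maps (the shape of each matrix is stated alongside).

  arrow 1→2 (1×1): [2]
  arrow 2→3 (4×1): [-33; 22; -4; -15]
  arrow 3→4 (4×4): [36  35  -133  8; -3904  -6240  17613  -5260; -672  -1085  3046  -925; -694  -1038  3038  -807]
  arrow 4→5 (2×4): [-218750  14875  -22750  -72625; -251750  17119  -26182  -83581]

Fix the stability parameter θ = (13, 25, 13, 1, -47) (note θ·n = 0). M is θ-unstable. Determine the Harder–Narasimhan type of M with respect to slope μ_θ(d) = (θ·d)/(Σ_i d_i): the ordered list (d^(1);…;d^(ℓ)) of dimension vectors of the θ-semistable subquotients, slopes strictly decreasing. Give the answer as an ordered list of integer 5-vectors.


Barcode: M ≅ I[1,5], I[3,4]^3, I[5,5]. HN layers by μ_θ (3 steps, strictly decreasing):
  μ^(1)=7; μ^(2)=1; μ^(3)=-47

((0, 0, 3, 3, 0); (1, 1, 1, 1, 1); (0, 0, 0, 0, 1))


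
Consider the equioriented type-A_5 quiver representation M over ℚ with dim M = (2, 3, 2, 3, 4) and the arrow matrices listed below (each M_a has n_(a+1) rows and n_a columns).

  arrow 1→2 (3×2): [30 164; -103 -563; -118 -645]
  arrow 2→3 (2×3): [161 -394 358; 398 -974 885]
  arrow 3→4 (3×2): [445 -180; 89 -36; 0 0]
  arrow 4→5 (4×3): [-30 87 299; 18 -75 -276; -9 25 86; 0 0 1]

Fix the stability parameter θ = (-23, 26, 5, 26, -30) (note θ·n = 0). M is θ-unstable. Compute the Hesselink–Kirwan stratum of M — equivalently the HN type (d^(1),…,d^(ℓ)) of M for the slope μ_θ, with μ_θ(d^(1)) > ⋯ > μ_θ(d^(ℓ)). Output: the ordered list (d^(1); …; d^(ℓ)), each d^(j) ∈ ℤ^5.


Via rank(M_{q-1}∘⋯∘M_p): M ≅ I[1,2], I[1,3], I[2,5], I[4,5]^2, I[5,5].
μ_θ-semistable layers: μ^(1)=26; μ^(2)=31/2; μ^(3)=27/4; μ^(4)=-2; μ^(5)=-23; μ^(6)=-30

((0, 1, 0, 0, 0); (0, 1, 1, 0, 0); (0, 1, 1, 1, 1); (0, 0, 0, 2, 2); (2, 0, 0, 0, 0); (0, 0, 0, 0, 1))


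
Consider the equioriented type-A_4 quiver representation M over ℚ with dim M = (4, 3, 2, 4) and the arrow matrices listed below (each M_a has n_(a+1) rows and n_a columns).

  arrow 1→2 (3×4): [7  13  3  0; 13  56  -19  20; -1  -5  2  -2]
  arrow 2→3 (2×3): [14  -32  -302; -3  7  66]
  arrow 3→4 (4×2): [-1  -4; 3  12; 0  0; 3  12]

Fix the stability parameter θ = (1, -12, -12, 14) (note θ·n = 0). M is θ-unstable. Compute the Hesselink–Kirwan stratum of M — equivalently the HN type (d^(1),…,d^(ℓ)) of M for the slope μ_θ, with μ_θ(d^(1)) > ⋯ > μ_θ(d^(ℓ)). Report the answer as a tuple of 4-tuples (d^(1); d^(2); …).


Interval decomposition of M: I[1,1], I[1,2], I[1,3], I[1,4], I[4,4]^3.
HN type (ℓ=4): μ^(1)=14; μ^(2)=1; μ^(3)=-11/2; μ^(4)=-23/3

((0, 0, 0, 4); (1, 0, 0, 0); (1, 1, 0, 0); (2, 2, 2, 0))


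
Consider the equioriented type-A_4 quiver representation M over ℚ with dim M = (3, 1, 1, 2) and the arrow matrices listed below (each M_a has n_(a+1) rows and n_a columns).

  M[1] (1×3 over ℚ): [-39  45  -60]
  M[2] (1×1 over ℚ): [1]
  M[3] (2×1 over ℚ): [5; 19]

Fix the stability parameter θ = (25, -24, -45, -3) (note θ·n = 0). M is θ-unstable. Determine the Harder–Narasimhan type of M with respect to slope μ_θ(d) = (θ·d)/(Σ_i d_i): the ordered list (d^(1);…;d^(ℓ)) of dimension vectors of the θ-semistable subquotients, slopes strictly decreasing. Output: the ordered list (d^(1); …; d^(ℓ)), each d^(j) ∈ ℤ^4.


Interval decomposition of M: I[1,1]^2, I[1,4], I[4,4].
HN type (ℓ=3): μ^(1)=25; μ^(2)=-3; μ^(3)=-44/3

((2, 0, 0, 0); (0, 0, 0, 2); (1, 1, 1, 0))


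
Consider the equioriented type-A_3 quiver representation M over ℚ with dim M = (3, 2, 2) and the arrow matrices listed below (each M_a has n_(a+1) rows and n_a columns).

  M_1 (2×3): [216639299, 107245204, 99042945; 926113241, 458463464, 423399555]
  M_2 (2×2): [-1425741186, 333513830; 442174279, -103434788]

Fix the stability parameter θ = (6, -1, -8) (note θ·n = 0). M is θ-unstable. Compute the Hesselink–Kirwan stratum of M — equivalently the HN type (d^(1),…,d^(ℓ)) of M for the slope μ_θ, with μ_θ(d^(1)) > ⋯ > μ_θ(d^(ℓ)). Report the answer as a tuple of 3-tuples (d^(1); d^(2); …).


Interval decomposition of M: I[1,1], I[1,3]^2.
HN type (ℓ=2): μ^(1)=6; μ^(2)=-1

((1, 0, 0); (2, 2, 2))


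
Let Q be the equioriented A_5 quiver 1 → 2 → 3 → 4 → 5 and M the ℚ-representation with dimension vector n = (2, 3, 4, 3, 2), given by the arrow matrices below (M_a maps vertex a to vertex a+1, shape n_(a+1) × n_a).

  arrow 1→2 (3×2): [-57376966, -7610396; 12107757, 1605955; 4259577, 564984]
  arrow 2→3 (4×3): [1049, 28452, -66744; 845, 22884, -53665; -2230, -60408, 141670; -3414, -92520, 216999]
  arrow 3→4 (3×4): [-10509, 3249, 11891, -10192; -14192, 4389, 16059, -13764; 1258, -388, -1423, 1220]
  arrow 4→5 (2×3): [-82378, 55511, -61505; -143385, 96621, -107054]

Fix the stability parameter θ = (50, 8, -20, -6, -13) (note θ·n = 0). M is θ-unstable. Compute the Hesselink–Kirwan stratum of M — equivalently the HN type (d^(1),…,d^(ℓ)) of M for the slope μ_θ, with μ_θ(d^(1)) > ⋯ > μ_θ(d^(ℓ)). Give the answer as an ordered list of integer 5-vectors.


Via rank(M_{q-1}∘⋯∘M_p): M ≅ I[1,2], I[1,5], I[2,5], I[3,3], I[3,4].
μ_θ-semistable layers: μ^(1)=29; μ^(2)=19/5; μ^(3)=-6; μ^(4)=-31/4; μ^(5)=-20

((1, 1, 0, 0, 0); (1, 1, 1, 1, 1); (0, 0, 0, 1, 0); (0, 1, 1, 1, 1); (0, 0, 2, 0, 0))


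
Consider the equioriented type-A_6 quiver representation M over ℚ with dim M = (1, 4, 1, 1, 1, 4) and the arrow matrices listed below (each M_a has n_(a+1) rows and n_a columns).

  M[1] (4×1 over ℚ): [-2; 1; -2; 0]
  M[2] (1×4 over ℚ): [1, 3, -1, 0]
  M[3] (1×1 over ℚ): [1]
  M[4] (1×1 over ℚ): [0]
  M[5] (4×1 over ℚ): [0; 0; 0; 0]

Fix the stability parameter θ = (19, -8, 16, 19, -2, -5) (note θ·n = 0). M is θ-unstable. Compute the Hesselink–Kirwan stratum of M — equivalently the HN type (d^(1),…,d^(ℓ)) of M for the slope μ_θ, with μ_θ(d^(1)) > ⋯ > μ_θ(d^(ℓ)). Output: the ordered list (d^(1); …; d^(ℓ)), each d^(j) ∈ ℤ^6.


Interval decomposition of M: I[1,4], I[2,2]^3, I[5,5], I[6,6]^4.
HN type (ℓ=6): μ^(1)=19; μ^(2)=16; μ^(3)=11/2; μ^(4)=-2; μ^(5)=-5; μ^(6)=-8

((0, 0, 0, 1, 0, 0); (0, 0, 1, 0, 0, 0); (1, 1, 0, 0, 0, 0); (0, 0, 0, 0, 1, 0); (0, 0, 0, 0, 0, 4); (0, 3, 0, 0, 0, 0))


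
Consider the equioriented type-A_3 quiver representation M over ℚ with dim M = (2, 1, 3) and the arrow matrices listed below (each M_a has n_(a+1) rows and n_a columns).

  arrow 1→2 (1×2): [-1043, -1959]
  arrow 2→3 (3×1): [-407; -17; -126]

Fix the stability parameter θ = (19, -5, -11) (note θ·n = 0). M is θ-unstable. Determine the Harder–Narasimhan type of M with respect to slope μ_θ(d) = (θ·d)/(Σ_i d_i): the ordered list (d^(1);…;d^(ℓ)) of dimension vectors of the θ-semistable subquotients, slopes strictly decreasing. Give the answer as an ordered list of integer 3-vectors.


Via rank(M_{q-1}∘⋯∘M_p): M ≅ I[1,1], I[1,3], I[3,3]^2.
μ_θ-semistable layers: μ^(1)=19; μ^(2)=1; μ^(3)=-11

((1, 0, 0); (1, 1, 1); (0, 0, 2))


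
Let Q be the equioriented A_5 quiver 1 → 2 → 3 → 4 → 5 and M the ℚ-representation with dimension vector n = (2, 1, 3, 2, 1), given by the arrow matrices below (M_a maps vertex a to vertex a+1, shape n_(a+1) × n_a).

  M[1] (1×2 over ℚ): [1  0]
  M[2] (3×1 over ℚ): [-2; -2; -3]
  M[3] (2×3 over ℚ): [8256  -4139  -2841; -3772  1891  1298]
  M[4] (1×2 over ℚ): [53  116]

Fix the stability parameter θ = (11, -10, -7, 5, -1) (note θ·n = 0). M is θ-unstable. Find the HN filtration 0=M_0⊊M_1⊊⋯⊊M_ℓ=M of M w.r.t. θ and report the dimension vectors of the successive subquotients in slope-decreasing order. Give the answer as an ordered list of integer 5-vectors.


Barcode: M ≅ I[1,1], I[1,5], I[3,3], I[3,4]. HN layers by μ_θ (5 steps, strictly decreasing):
  μ^(1)=11; μ^(2)=5; μ^(3)=2; μ^(4)=-2; μ^(5)=-7

((1, 0, 0, 0, 0); (0, 0, 0, 1, 0); (0, 0, 0, 1, 1); (1, 1, 1, 0, 0); (0, 0, 2, 0, 0))


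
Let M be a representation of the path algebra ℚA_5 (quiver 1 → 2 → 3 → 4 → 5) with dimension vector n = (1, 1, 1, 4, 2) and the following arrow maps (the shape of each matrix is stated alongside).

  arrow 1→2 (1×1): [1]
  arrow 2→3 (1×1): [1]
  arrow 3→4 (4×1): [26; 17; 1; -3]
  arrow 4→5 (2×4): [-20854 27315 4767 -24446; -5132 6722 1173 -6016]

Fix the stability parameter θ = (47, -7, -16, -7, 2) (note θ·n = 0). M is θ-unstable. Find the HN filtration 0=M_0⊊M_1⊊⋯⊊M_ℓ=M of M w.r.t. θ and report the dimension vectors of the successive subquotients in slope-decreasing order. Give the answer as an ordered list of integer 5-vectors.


Barcode: M ≅ I[1,5], I[4,4]^2, I[4,5]. HN layers by μ_θ (3 steps, strictly decreasing):
  μ^(1)=19/5; μ^(2)=2; μ^(3)=-7

((1, 1, 1, 1, 1); (0, 0, 0, 0, 1); (0, 0, 0, 3, 0))


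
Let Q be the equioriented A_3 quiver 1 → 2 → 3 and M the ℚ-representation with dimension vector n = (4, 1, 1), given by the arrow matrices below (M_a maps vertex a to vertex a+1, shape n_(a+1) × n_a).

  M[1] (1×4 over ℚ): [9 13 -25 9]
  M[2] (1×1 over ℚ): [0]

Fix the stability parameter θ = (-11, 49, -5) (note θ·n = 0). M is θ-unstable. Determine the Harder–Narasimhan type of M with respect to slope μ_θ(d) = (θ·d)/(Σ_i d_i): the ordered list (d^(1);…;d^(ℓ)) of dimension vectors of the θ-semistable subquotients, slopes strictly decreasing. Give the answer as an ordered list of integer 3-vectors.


Barcode: M ≅ I[1,1]^3, I[1,2], I[3,3]. HN layers by μ_θ (3 steps, strictly decreasing):
  μ^(1)=49; μ^(2)=-5; μ^(3)=-11

((0, 1, 0); (0, 0, 1); (4, 0, 0))


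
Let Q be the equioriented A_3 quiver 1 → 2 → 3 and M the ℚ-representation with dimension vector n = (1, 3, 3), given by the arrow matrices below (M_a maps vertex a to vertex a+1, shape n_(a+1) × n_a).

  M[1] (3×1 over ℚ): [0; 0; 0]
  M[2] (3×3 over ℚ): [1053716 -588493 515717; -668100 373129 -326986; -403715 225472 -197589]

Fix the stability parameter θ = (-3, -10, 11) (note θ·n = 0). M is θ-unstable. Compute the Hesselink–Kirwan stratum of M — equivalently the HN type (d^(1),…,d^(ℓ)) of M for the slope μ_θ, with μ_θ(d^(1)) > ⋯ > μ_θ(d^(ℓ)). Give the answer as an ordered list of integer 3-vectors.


Barcode: M ≅ I[1,1], I[2,3]^3. HN layers by μ_θ (3 steps, strictly decreasing):
  μ^(1)=11; μ^(2)=-3; μ^(3)=-10

((0, 0, 3); (1, 0, 0); (0, 3, 0))


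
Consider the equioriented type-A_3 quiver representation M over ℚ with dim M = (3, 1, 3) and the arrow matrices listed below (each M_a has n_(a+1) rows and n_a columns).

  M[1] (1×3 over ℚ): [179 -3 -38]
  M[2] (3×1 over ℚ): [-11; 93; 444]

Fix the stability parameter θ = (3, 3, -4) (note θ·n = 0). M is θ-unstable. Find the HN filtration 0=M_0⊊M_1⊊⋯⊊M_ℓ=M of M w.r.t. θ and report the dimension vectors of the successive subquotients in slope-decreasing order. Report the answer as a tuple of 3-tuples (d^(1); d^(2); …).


Barcode: M ≅ I[1,1]^2, I[1,3], I[3,3]^2. HN layers by μ_θ (3 steps, strictly decreasing):
  μ^(1)=3; μ^(2)=2/3; μ^(3)=-4

((2, 0, 0); (1, 1, 1); (0, 0, 2))


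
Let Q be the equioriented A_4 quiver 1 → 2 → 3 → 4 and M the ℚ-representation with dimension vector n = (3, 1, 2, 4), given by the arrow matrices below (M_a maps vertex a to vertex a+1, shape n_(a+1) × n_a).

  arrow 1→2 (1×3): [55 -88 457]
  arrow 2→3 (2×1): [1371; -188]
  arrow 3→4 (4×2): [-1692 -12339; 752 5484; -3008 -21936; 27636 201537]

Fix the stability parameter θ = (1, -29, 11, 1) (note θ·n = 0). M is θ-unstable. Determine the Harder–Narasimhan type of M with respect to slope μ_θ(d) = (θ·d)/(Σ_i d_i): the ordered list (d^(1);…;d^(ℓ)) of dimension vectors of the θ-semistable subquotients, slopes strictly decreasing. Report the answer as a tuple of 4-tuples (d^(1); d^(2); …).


Via rank(M_{q-1}∘⋯∘M_p): M ≅ I[1,1]^2, I[1,3], I[3,4], I[4,4]^3.
μ_θ-semistable layers: μ^(1)=11; μ^(2)=6; μ^(3)=1; μ^(4)=-14

((0, 0, 1, 0); (0, 0, 1, 1); (2, 0, 0, 3); (1, 1, 0, 0))


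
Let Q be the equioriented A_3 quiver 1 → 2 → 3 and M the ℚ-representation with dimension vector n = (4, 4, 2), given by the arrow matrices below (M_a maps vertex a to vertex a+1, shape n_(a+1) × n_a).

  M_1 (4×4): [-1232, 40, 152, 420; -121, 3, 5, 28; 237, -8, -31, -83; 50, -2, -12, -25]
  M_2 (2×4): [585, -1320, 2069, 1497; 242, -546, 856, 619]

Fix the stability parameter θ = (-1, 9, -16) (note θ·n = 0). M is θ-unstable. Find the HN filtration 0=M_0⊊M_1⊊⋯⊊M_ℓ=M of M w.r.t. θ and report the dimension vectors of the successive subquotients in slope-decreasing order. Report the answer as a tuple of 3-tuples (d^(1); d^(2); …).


Via rank(M_{q-1}∘⋯∘M_p): M ≅ I[1,1], I[1,2], I[1,3]^2, I[2,2].
μ_θ-semistable layers: μ^(1)=9; μ^(2)=-1; μ^(3)=-8/3

((0, 2, 0); (2, 0, 0); (2, 2, 2))


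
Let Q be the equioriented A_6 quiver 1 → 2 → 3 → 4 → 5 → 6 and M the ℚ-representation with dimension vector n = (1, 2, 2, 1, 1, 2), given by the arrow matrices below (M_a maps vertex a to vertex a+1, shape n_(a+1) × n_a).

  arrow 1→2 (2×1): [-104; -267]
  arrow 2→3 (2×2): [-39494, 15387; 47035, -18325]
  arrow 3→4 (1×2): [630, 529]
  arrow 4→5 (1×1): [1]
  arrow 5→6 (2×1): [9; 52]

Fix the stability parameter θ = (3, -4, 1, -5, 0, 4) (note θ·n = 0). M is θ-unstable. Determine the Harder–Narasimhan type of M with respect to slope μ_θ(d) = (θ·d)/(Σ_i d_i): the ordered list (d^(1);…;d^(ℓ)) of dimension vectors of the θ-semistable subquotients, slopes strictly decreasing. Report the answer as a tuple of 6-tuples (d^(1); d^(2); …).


Via rank(M_{q-1}∘⋯∘M_p): M ≅ I[1,6], I[2,3], I[6,6].
μ_θ-semistable layers: μ^(1)=4; μ^(2)=1; μ^(3)=0; μ^(4)=-5/4; μ^(5)=-4

((0, 0, 0, 0, 0, 2); (0, 0, 1, 0, 0, 0); (0, 0, 0, 0, 1, 0); (1, 1, 1, 1, 0, 0); (0, 1, 0, 0, 0, 0))


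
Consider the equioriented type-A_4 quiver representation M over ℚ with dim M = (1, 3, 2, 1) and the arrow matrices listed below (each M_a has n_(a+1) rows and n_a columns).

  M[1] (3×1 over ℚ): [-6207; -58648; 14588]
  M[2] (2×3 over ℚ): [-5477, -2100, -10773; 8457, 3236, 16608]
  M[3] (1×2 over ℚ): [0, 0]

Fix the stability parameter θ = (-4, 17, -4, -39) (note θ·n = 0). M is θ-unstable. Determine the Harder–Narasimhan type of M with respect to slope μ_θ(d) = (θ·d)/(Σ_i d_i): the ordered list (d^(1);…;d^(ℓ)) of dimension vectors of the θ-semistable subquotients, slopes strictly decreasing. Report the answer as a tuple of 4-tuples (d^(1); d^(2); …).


Via rank(M_{q-1}∘⋯∘M_p): M ≅ I[1,3], I[2,2], I[2,3], I[4,4].
μ_θ-semistable layers: μ^(1)=17; μ^(2)=13/2; μ^(3)=-4; μ^(4)=-39

((0, 1, 0, 0); (0, 2, 2, 0); (1, 0, 0, 0); (0, 0, 0, 1))


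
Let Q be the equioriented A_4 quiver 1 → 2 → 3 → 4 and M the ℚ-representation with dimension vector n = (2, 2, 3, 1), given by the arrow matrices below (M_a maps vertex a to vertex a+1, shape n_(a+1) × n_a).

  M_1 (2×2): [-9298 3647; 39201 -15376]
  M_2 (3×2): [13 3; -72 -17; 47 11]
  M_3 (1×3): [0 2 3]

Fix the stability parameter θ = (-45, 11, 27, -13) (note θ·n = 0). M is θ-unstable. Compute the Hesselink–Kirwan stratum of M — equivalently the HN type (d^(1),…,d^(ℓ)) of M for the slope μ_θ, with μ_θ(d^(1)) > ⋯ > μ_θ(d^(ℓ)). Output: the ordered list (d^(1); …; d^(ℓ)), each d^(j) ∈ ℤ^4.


Interval decomposition of M: I[1,3], I[1,4], I[3,3].
HN type (ℓ=4): μ^(1)=27; μ^(2)=11; μ^(3)=25/3; μ^(4)=-45

((0, 0, 2, 0); (0, 1, 0, 0); (0, 1, 1, 1); (2, 0, 0, 0))


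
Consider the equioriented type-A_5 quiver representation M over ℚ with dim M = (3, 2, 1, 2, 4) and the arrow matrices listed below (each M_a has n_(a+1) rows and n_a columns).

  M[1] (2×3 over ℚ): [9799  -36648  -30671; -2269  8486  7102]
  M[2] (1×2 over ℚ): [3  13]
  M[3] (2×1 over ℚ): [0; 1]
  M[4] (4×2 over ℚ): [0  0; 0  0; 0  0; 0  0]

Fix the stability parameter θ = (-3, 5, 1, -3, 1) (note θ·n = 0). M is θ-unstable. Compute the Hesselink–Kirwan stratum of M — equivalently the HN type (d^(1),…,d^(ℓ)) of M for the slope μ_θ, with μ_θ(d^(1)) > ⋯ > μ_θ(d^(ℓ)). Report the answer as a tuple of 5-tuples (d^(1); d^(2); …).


Barcode: M ≅ I[1,1], I[1,2], I[1,4], I[4,4], I[5,5]^4. HN layers by μ_θ (3 steps, strictly decreasing):
  μ^(1)=5; μ^(2)=1; μ^(3)=-3

((0, 1, 0, 0, 0); (0, 1, 1, 1, 4); (3, 0, 0, 1, 0))


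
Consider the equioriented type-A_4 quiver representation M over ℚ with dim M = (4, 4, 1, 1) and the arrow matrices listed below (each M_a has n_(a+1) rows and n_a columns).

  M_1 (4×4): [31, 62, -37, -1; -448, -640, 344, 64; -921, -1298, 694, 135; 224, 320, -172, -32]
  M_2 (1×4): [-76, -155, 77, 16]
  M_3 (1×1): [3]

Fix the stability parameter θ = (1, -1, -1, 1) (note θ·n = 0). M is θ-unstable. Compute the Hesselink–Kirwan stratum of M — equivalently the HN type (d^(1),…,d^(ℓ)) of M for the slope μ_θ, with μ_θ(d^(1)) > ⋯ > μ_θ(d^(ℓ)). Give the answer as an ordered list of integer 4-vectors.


Interval decomposition of M: I[1,1]^2, I[1,2], I[1,4], I[2,2]^2.
HN type (ℓ=4): μ^(1)=1; μ^(2)=0; μ^(3)=-1/3; μ^(4)=-1

((2, 0, 0, 1); (1, 1, 0, 0); (1, 1, 1, 0); (0, 2, 0, 0))


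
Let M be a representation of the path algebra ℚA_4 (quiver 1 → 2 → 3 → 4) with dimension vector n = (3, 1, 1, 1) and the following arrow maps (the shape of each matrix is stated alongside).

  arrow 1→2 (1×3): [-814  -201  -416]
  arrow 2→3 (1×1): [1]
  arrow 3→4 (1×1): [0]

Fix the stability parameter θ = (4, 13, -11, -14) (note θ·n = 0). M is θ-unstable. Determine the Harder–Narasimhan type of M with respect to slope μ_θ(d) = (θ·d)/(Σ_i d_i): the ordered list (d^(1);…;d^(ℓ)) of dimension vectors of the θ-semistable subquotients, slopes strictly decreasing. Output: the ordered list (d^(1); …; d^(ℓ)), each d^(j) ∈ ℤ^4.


Via rank(M_{q-1}∘⋯∘M_p): M ≅ I[1,1]^2, I[1,3], I[4,4].
μ_θ-semistable layers: μ^(1)=4; μ^(2)=2; μ^(3)=-14

((2, 0, 0, 0); (1, 1, 1, 0); (0, 0, 0, 1))


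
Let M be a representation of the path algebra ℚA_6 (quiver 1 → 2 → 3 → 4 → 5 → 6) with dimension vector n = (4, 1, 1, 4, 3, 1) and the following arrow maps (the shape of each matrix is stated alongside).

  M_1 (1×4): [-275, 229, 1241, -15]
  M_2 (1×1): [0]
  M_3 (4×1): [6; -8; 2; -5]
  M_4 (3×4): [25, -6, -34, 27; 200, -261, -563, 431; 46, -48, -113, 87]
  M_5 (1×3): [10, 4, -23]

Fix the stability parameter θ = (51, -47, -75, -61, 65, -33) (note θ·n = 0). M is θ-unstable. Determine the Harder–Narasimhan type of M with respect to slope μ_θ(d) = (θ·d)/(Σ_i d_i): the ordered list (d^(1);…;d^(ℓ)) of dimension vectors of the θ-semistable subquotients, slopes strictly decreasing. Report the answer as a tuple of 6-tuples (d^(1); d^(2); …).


Via rank(M_{q-1}∘⋯∘M_p): M ≅ I[1,1]^3, I[1,2], I[3,6], I[4,4], I[4,5]^2.
μ_θ-semistable layers: μ^(1)=65; μ^(2)=51; μ^(3)=16; μ^(4)=2; μ^(5)=-61; μ^(6)=-75

((0, 0, 0, 0, 2, 0); (3, 0, 0, 0, 0, 0); (0, 0, 0, 0, 1, 1); (1, 1, 0, 0, 0, 0); (0, 0, 0, 4, 0, 0); (0, 0, 1, 0, 0, 0))


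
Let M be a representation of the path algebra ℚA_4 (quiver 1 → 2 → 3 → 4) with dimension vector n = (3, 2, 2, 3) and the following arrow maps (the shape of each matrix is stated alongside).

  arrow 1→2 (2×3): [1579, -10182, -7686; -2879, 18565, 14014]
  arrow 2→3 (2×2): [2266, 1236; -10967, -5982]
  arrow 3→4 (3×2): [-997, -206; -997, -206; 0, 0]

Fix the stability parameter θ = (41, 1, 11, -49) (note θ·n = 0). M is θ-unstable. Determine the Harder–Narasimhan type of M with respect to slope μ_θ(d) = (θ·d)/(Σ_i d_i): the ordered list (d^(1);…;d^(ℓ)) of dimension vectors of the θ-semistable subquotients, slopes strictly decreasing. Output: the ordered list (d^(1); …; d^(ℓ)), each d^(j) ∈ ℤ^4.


Interval decomposition of M: I[1,1], I[1,2], I[1,3], I[3,4], I[4,4]^2.
HN type (ℓ=5): μ^(1)=41; μ^(2)=21; μ^(3)=53/3; μ^(4)=-19; μ^(5)=-49

((1, 0, 0, 0); (1, 1, 0, 0); (1, 1, 1, 0); (0, 0, 1, 1); (0, 0, 0, 2))


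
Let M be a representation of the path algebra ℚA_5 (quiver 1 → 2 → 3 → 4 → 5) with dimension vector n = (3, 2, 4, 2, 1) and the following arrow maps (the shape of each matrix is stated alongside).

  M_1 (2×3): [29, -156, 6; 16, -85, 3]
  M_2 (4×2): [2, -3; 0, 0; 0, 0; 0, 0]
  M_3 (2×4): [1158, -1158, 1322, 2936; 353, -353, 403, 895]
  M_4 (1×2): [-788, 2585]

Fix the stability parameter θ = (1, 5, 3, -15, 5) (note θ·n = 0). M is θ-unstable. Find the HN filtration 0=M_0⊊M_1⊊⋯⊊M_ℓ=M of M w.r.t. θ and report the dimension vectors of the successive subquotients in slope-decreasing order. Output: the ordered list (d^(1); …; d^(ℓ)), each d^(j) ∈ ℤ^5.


Interval decomposition of M: I[1,1], I[1,2], I[1,5], I[3,3]^2, I[3,4].
HN type (ℓ=5): μ^(1)=5; μ^(2)=3; μ^(3)=1; μ^(4)=-3/2; μ^(5)=-6

((0, 1, 0, 0, 1); (0, 0, 2, 0, 0); (2, 0, 0, 0, 0); (1, 1, 1, 1, 0); (0, 0, 1, 1, 0))


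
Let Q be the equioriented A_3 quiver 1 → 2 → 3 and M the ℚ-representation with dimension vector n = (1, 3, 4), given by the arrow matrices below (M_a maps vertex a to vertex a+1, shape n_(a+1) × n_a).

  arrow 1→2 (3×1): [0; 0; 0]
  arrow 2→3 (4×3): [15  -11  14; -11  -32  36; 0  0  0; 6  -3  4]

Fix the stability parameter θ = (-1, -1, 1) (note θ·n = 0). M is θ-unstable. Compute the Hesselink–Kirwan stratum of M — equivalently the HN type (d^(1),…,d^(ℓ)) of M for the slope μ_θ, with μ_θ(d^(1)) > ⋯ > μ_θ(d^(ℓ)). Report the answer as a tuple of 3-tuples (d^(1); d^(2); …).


Interval decomposition of M: I[1,1], I[2,3]^3, I[3,3].
HN type (ℓ=2): μ^(1)=1; μ^(2)=-1

((0, 0, 4); (1, 3, 0))


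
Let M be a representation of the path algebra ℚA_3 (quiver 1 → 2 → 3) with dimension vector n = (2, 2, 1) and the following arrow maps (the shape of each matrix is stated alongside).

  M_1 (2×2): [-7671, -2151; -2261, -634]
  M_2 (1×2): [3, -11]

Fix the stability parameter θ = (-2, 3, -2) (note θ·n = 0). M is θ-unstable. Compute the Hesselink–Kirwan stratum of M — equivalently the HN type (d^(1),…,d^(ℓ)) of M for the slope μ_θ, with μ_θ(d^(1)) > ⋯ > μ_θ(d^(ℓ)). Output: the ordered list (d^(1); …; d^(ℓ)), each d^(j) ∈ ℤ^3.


Barcode: M ≅ I[1,2], I[1,3]. HN layers by μ_θ (3 steps, strictly decreasing):
  μ^(1)=3; μ^(2)=1/2; μ^(3)=-2

((0, 1, 0); (0, 1, 1); (2, 0, 0))


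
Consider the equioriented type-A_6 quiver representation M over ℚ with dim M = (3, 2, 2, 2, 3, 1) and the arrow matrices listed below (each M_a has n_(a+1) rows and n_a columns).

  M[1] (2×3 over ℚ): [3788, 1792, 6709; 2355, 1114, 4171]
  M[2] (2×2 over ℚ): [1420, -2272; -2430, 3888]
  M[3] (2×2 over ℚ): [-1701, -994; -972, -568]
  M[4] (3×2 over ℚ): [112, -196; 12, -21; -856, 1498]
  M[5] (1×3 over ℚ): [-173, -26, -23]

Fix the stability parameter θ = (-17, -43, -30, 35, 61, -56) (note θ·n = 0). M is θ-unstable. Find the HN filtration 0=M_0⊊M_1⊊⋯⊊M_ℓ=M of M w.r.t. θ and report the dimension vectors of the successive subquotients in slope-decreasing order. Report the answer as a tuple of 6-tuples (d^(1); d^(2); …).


Via rank(M_{q-1}∘⋯∘M_p): M ≅ I[1,1], I[1,2], I[1,3], I[3,4], I[4,5], I[5,5], I[5,6].
μ_θ-semistable layers: μ^(1)=61; μ^(2)=35; μ^(3)=5/2; μ^(4)=-17; μ^(5)=-30

((0, 0, 0, 0, 2, 0); (0, 0, 0, 2, 0, 0); (0, 0, 0, 0, 1, 1); (1, 0, 0, 0, 0, 0); (2, 2, 2, 0, 0, 0))


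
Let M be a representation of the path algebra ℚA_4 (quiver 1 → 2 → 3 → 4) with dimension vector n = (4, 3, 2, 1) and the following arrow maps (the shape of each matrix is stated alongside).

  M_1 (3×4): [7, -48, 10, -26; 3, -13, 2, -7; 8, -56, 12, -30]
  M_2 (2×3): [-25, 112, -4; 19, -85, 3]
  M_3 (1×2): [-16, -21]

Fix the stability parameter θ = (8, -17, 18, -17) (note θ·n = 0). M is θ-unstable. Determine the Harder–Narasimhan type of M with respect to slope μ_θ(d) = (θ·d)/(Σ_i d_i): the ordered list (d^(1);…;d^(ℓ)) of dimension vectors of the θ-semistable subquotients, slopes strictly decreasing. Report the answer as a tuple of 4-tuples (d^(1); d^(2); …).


Barcode: M ≅ I[1,1], I[1,2], I[1,3], I[1,4]. HN layers by μ_θ (4 steps, strictly decreasing):
  μ^(1)=18; μ^(2)=8; μ^(3)=1/2; μ^(4)=-9/2

((0, 0, 1, 0); (1, 0, 0, 0); (0, 0, 1, 1); (3, 3, 0, 0))


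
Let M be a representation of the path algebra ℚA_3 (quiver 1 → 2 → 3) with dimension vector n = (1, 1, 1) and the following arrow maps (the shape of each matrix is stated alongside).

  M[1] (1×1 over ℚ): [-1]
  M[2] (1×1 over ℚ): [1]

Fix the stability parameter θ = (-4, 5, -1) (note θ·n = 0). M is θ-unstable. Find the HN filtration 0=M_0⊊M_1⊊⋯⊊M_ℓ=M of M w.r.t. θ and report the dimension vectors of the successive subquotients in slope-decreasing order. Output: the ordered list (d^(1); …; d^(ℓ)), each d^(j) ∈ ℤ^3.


Interval decomposition of M: I[1,3].
HN type (ℓ=2): μ^(1)=2; μ^(2)=-4

((0, 1, 1); (1, 0, 0))
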